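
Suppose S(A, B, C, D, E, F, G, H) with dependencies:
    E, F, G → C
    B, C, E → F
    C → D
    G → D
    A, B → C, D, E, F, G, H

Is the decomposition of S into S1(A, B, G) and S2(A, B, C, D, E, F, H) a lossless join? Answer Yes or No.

S1 ∩ S2 = {A, B}; its closure under F is {A, B, C, D, E, F, G, H}.
S1 is contained in that closure, so S1 ∩ S2 → S1 holds and the join is lossless.

Yes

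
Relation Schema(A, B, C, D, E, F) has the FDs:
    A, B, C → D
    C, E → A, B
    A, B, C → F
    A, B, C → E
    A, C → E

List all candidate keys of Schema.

{A, C}, {C, E}

{C} never appears on the right of any FD, so every key must include it.
{A, C}⁺ = {A, B, C, D, E, F}, which is every attribute, so {A, C} is a candidate key.
{C, E}⁺ = {A, B, C, D, E, F}, which is every attribute, so {C, E} is a candidate key.
Any other superkey properly contains one of these, so there are no further candidate keys.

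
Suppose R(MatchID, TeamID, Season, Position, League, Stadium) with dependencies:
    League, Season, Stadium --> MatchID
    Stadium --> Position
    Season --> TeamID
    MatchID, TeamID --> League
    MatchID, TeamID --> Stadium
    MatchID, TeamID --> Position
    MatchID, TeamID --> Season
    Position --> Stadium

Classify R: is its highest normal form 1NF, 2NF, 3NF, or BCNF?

Candidate keys: {League, Position, Season}, {League, Season, Stadium}, {MatchID, Season}, {MatchID, TeamID}. Prime attributes: {League, MatchID, Position, Season, Stadium, TeamID}.
Stadium --> Position breaks BCNF: {Stadium}⁺ = {Position, Stadium}, so {Stadium} is not a superkey.
Its right-hand attributes {Position} are all prime, as are those of every other non-superkey FD — the relation is in 3NF.

3NF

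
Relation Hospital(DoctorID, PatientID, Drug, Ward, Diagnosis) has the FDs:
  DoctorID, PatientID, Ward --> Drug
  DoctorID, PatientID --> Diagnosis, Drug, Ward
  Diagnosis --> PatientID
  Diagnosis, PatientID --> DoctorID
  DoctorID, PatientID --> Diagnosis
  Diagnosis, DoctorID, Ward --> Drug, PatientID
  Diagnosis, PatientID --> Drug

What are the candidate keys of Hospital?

{Diagnosis}, {DoctorID, PatientID}

{Diagnosis}⁺ = {Diagnosis, DoctorID, Drug, PatientID, Ward} — all of the relation — so {Diagnosis} is a candidate key.
{DoctorID, PatientID}⁺ = {Diagnosis, DoctorID, Drug, PatientID, Ward} — all of the relation — so {DoctorID, PatientID} is a candidate key.
Any other superkey properly contains one of these, so there are no further candidate keys.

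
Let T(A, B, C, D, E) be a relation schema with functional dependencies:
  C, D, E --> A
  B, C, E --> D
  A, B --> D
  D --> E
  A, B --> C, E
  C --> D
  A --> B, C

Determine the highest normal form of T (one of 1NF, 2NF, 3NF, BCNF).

2NF

Candidate keys: {A}, {C}. Prime attributes: {A, C}.
D --> E: {D}⁺ = {D, E}, which is not all of the attributes, so the left side is not a superkey — BCNF is violated.
Because {E} is non-prime and the left side of D --> E is not a superkey, the relation is not in 3NF.
Every candidate key is a single attribute, so no partial dependency is possible; 2NF holds.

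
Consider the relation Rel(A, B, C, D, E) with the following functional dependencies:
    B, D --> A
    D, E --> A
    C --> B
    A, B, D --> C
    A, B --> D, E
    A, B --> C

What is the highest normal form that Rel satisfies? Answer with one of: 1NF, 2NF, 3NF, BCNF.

3NF

Candidate keys: {A, B}, {A, C}, {B, D}, {C, D}. Prime attributes: {A, B, C, D}.
D, E --> A: {D, E}⁺ = {A, D, E}, which is not all of the attributes, so the left side is not a superkey — BCNF is violated.
Since {A} ⊆ prime attributes and every other non-superkey FD also has a prime right side, the schema is in 3NF.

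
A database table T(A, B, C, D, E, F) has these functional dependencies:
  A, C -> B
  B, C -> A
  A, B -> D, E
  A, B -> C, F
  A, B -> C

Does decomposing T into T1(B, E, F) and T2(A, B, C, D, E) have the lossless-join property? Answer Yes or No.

The shared attributes are {B, E} and {B, E}⁺ = {B, E}.
The closure covers neither T1 nor T2 entirely; the join is not lossless.

No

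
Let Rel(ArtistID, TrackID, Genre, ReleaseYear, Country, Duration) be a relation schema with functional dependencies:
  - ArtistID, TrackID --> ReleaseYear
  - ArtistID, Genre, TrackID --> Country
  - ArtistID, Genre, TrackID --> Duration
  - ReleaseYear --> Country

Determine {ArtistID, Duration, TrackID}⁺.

{ArtistID, Country, Duration, ReleaseYear, TrackID}

Start with {ArtistID, Duration, TrackID}.
ArtistID, TrackID --> ReleaseYear applies; add {ReleaseYear} → now {ArtistID, Duration, ReleaseYear, TrackID}.
ReleaseYear --> Country applies; add {Country} → now {ArtistID, Country, Duration, ReleaseYear, TrackID}.
No further FD applies.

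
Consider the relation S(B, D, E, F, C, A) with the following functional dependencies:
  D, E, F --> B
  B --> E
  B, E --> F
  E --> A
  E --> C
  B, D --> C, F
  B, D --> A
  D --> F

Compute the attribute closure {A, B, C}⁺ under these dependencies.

Start with {A, B, C}.
B --> E applies; add {E} → now {A, B, C, E}.
B, E --> F applies; add {F} → now {A, B, C, E, F}.
No further FD applies.

{A, B, C, E, F}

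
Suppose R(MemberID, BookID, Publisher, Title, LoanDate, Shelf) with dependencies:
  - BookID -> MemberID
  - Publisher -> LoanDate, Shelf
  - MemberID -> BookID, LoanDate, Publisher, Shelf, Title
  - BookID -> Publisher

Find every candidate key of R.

{BookID} is a candidate key since {BookID}⁺ = {BookID, LoanDate, MemberID, Publisher, Shelf, Title} covers every attribute.
{MemberID} is a candidate key since {MemberID}⁺ = {BookID, LoanDate, MemberID, Publisher, Shelf, Title} covers every attribute.
Any other superkey properly contains one of these, so there are no further candidate keys.

{BookID}, {MemberID}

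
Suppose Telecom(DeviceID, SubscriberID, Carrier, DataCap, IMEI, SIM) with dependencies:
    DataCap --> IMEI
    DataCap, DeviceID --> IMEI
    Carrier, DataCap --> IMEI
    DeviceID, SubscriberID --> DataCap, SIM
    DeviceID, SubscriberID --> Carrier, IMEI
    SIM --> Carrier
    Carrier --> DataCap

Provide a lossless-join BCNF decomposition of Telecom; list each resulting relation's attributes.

Candidate key of the original relation: {DeviceID, SubscriberID}.
{Carrier, DataCap, DeviceID, IMEI, SIM, SubscriberID}: {DataCap} determines {DataCap, IMEI} here but is not a superkey — split on DataCap --> IMEI, giving {DataCap, IMEI} and {Carrier, DataCap, DeviceID, SIM, SubscriberID}.
{DataCap, IMEI} has no BCNF violation.
{Carrier, DataCap, DeviceID, SIM, SubscriberID}: {SIM} determines {Carrier, DataCap, SIM} here but is not a superkey — split on SIM --> Carrier, DataCap, giving {Carrier, DataCap, SIM} and {DeviceID, SIM, SubscriberID}.
{Carrier, DataCap, SIM}: {Carrier} determines {Carrier, DataCap} here but is not a superkey — split on Carrier --> DataCap, giving {Carrier, DataCap} and {Carrier, SIM}.
{Carrier, DataCap} has no BCNF violation.
{Carrier, SIM} has no BCNF violation.
{DeviceID, SIM, SubscriberID} has no BCNF violation.

{Carrier, DataCap}; {Carrier, SIM}; {DataCap, IMEI}; {DeviceID, SIM, SubscriberID}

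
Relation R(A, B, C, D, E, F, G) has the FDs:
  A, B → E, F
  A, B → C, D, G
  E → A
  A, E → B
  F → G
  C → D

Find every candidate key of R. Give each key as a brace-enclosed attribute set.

{A, B}, {E}

{E}⁺ = {A, B, C, D, E, F, G} — all of the relation — so {E} is a candidate key.
{A, B}⁺ = {A, B, C, D, E, F, G} — all of the relation — so {A, B} is a candidate key.
No proper subset of any of these is a key, and no other minimal superkey exists.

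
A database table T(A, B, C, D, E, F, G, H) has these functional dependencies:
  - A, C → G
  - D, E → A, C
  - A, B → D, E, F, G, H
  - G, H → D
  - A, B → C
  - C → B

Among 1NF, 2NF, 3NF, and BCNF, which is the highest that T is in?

Candidate keys: {A, B}, {A, C}, {D, E}, {E, G, H}. Prime attributes: {A, B, C, D, E, G, H}.
G, H → D breaks BCNF: {G, H}⁺ = {D, G, H}, so {G, H} is not a superkey.
But every attribute on its right side ({D}) is prime, and the same holds for every other non-superkey FD, so 3NF still holds.

3NF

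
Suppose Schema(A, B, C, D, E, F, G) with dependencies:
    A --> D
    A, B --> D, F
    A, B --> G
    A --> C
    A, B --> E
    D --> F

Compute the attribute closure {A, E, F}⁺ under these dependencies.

Start with {A, E, F}.
A --> D applies; add {D} → now {A, D, E, F}.
A --> C applies; add {C} → now {A, C, D, E, F}.
No further FD applies.

{A, C, D, E, F}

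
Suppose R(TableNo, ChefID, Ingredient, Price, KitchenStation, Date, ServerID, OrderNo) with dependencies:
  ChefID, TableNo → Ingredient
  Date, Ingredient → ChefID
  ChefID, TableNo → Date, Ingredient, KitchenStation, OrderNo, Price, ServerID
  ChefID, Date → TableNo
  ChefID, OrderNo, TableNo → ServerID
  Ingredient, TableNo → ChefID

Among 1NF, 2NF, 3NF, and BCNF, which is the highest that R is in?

Candidate keys: {ChefID, Date}, {ChefID, TableNo}, {Date, Ingredient}, {Ingredient, TableNo}. Prime attributes: {ChefID, Date, Ingredient, TableNo}.
Every FD has a superkey on the left, so the relation is in BCNF.

BCNF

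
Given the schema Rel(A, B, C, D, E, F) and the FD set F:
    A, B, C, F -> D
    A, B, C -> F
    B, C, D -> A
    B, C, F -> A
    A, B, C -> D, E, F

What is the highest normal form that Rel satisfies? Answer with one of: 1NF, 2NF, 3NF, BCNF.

BCNF

Candidate keys: {A, B, C}, {B, C, D}, {B, C, F}. Prime attributes: {A, B, C, D, F}.
Every FD has a superkey on the left, so the relation is in BCNF.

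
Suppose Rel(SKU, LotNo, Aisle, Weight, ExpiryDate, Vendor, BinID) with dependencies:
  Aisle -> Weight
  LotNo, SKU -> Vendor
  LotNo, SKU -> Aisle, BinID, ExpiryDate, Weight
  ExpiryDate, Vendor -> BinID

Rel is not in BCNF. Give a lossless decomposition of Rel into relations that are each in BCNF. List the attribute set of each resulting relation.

{Aisle, ExpiryDate, LotNo, SKU, Vendor}; {Aisle, Weight}; {BinID, ExpiryDate, Vendor}

Candidate key of the original relation: {LotNo, SKU}.
In {Aisle, BinID, ExpiryDate, LotNo, SKU, Vendor, Weight}, {Aisle} is not a superkey ({Aisle}⁺ restricted to this set is {Aisle, Weight}), so split on Aisle -> Weight into {Aisle, Weight} and {Aisle, BinID, ExpiryDate, LotNo, SKU, Vendor}.
{Aisle, Weight}: every determinant is a superkey — BCNF.
In {Aisle, BinID, ExpiryDate, LotNo, SKU, Vendor}, {ExpiryDate, Vendor} is not a superkey ({ExpiryDate, Vendor}⁺ restricted to this set is {BinID, ExpiryDate, Vendor}), so split on ExpiryDate, Vendor -> BinID into {BinID, ExpiryDate, Vendor} and {Aisle, ExpiryDate, LotNo, SKU, Vendor}.
{BinID, ExpiryDate, Vendor}: every determinant is a superkey — BCNF.
{Aisle, ExpiryDate, LotNo, SKU, Vendor}: every determinant is a superkey — BCNF.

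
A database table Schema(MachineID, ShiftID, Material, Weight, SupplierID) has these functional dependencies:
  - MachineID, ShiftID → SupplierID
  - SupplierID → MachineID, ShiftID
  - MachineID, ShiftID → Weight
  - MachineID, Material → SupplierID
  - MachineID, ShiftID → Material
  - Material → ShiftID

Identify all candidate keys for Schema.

{MachineID, Material}, {MachineID, ShiftID}, {SupplierID}

{SupplierID}⁺ = {MachineID, Material, ShiftID, SupplierID, Weight}, which is every attribute, so {SupplierID} is a candidate key.
{MachineID, Material}⁺ = {MachineID, Material, ShiftID, SupplierID, Weight}, which is every attribute, so {MachineID, Material} is a candidate key.
{MachineID, ShiftID}⁺ = {MachineID, Material, ShiftID, SupplierID, Weight}, which is every attribute, so {MachineID, ShiftID} is a candidate key.
Any other superkey properly contains one of these, so there are no further candidate keys.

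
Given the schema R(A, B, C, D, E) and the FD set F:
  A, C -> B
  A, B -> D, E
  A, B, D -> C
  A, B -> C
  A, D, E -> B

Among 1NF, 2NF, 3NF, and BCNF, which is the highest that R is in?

Candidate keys: {A, B}, {A, C}, {A, D, E}. Prime attributes: {A, B, C, D, E}.
Every FD has a superkey on the left, so the relation is in BCNF.

BCNF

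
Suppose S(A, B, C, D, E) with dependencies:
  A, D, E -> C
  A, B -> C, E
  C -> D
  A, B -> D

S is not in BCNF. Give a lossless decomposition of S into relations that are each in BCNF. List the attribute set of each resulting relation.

Candidate key of the original relation: {A, B}.
Within {A, B, C, D, E}: {A, D, E}⁺ ∩ {A, B, C, D, E} = {A, C, D, E}, not the whole set, so A, D, E -> C violates BCNF; decompose into {A, C, D, E} and {A, B, D, E}.
Within {A, C, D, E}: {C}⁺ ∩ {A, C, D, E} = {C, D}, not the whole set, so C -> D violates BCNF; decompose into {C, D} and {A, C, E}.
{C, D} has no BCNF violation.
{A, C, E} has no BCNF violation.
{A, B, D, E} has no BCNF violation.

{A, B, D, E}; {A, C, E}; {C, D}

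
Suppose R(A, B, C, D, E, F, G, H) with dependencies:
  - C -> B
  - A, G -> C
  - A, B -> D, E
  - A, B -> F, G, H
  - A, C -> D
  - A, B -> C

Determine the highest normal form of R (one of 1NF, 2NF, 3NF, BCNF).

Candidate keys: {A, B}, {A, C}, {A, G}. Prime attributes: {A, B, C, G}.
For C -> B we have {C}⁺ = {B, C}; {C} is not a superkey, so BCNF fails.
But every attribute on its right side ({B}) is prime, and the same holds for every other non-superkey FD, so 3NF still holds.

3NF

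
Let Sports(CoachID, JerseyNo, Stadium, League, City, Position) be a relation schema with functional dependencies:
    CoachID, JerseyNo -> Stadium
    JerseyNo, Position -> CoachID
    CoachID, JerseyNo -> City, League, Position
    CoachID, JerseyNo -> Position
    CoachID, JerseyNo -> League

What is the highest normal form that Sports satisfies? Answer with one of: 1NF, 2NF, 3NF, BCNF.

Candidate keys: {CoachID, JerseyNo}, {JerseyNo, Position}. Prime attributes: {CoachID, JerseyNo, Position}.
The left-hand side of every FD is a superkey, so BCNF is satisfied.

BCNF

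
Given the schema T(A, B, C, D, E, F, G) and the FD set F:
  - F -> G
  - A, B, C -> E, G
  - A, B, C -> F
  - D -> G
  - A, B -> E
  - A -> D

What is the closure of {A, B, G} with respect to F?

{A, B, D, E, G}

Start with {A, B, G}.
A, B -> E applies; add {E} → now {A, B, E, G}.
A -> D applies; add {D} → now {A, B, D, E, G}.
No further FD applies.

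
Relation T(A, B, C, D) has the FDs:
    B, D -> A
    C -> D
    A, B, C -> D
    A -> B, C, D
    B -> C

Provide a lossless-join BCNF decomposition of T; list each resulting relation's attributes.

Candidate keys of the original relation: {A}, {B}.
Within {A, B, C, D}: {C}⁺ ∩ {A, B, C, D} = {C, D}, not the whole set, so C -> D violates BCNF; decompose into {C, D} and {A, B, C}.
{C, D} is in BCNF.
{A, B, C} is in BCNF.

{A, B, C}; {C, D}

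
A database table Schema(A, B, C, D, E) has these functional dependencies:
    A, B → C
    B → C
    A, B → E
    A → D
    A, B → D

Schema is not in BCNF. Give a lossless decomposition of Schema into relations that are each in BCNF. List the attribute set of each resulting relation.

{A, B, E}; {A, D}; {B, C}

Candidate key of the original relation: {A, B}.
{A, B, C, D, E}: {B} determines {B, C} here but is not a superkey — split on B → C, giving {B, C} and {A, B, D, E}.
{B, C} has no BCNF violation.
{A, B, D, E}: {A} determines {A, D} here but is not a superkey — split on A → D, giving {A, D} and {A, B, E}.
{A, D} has no BCNF violation.
{A, B, E} has no BCNF violation.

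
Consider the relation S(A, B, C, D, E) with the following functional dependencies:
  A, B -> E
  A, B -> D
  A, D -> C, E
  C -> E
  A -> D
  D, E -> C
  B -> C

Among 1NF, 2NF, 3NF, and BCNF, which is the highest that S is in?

1NF

Candidate key: {A, B}. Prime attributes: {A, B}.
A, D -> C, E breaks BCNF: {A, D}⁺ = {A, C, D, E}, so {A, D} is not a superkey.
A, D -> C, E has non-prime {C, E} on the right and a non-superkey on the left, so 3NF fails.
The proper key subset {A} of {A, B} determines non-prime {C, D, E}, so the relation is not even in 2NF.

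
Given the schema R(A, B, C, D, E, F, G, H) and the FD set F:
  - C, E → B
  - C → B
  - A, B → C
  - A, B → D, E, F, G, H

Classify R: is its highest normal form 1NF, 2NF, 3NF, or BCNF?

Candidate keys: {A, B}, {A, C}. Prime attributes: {A, B, C}.
For C, E → B we have {C, E}⁺ = {B, C, E}; {C, E} is not a superkey, so BCNF fails.
But every attribute on its right side ({B}) is prime, and the same holds for every other non-superkey FD, so 3NF still holds.

3NF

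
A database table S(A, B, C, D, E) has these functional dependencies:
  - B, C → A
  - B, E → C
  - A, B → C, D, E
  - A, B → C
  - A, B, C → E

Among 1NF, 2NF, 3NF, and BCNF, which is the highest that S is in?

Candidate keys: {A, B}, {B, C}, {B, E}. Prime attributes: {A, B, C, E}.
The left-hand side of every FD is a superkey, so BCNF is satisfied.

BCNF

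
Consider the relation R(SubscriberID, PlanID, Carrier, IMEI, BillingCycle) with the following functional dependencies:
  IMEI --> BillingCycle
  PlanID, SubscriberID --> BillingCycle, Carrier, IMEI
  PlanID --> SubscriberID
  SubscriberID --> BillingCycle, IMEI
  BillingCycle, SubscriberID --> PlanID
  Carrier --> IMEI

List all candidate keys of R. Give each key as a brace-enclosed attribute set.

{PlanID}, {SubscriberID}

{PlanID}⁺ = {BillingCycle, Carrier, IMEI, PlanID, SubscriberID}, which is every attribute, so {PlanID} is a candidate key.
{SubscriberID}⁺ = {BillingCycle, Carrier, IMEI, PlanID, SubscriberID}, which is every attribute, so {SubscriberID} is a candidate key.
No proper subset of any of these is a key, and no other minimal superkey exists.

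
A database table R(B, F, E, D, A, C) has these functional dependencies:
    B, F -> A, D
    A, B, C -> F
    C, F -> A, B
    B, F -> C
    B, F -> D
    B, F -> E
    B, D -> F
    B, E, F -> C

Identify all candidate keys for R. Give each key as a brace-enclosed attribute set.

{A, B, C}, {B, D}, {B, F}, {C, F}

{B, D}⁺ = {A, B, C, D, E, F} — all of the relation — so {B, D} is a candidate key.
{B, F}⁺ = {A, B, C, D, E, F} — all of the relation — so {B, F} is a candidate key.
{C, F}⁺ = {A, B, C, D, E, F} — all of the relation — so {C, F} is a candidate key.
{A, B, C}⁺ = {A, B, C, D, E, F} — all of the relation — so {A, B, C} is a candidate key.
Any other superkey properly contains one of these, so there are no further candidate keys.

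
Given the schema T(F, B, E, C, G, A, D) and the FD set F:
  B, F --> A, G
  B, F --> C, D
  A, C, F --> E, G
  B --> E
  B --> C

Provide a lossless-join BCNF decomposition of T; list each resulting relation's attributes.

Candidate key of the original relation: {B, F}.
Within {A, B, C, D, E, F, G}: {A, C, F}⁺ ∩ {A, B, C, D, E, F, G} = {A, C, E, F, G}, not the whole set, so A, C, F --> E, G violates BCNF; decompose into {A, C, E, F, G} and {A, B, C, D, F}.
{A, C, E, F, G}: every determinant is a superkey — BCNF.
Within {A, B, C, D, F}: {B}⁺ ∩ {A, B, C, D, F} = {B, C}, not the whole set, so B --> C violates BCNF; decompose into {B, C} and {A, B, D, F}.
{B, C}: every determinant is a superkey — BCNF.
{A, B, D, F}: every determinant is a superkey — BCNF.

{A, B, D, F}; {A, C, E, F, G}; {B, C}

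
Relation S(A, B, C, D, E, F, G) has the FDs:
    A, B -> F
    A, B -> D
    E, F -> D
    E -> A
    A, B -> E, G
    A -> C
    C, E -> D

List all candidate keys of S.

{B} never appears on the right of any FD, so every key must include it.
{A, B}⁺ = {A, B, C, D, E, F, G} — all of the relation — so {A, B} is a candidate key.
{B, E}⁺ = {A, B, C, D, E, F, G} — all of the relation — so {B, E} is a candidate key.
These are minimal and exhaustive — every other superkey contains one of them.

{A, B}, {B, E}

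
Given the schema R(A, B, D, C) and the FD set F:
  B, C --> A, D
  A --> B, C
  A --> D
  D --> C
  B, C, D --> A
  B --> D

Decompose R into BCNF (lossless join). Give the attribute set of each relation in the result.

{A, B, D}; {C, D}

Candidate keys of the original relation: {A}, {B}.
In {A, B, C, D}, {D} is not a superkey ({D}⁺ restricted to this set is {C, D}), so split on D --> C into {C, D} and {A, B, D}.
{C, D} has no BCNF violation.
{A, B, D} has no BCNF violation.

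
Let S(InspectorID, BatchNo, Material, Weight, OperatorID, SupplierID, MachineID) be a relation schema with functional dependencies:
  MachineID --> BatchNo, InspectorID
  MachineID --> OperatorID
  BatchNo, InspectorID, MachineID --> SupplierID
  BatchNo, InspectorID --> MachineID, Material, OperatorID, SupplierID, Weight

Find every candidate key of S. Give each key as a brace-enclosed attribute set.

{MachineID}⁺ = {BatchNo, InspectorID, MachineID, Material, OperatorID, SupplierID, Weight}, which is every attribute, so {MachineID} is a candidate key.
{BatchNo, InspectorID}⁺ = {BatchNo, InspectorID, MachineID, Material, OperatorID, SupplierID, Weight}, which is every attribute, so {BatchNo, InspectorID} is a candidate key.
Any other superkey properly contains one of these, so there are no further candidate keys.

{BatchNo, InspectorID}, {MachineID}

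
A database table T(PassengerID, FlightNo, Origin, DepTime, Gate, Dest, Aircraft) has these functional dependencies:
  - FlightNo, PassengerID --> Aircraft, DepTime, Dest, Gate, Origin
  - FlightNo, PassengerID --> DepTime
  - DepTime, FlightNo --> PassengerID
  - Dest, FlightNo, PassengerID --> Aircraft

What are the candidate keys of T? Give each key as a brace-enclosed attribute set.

{DepTime, FlightNo}, {FlightNo, PassengerID}

Attributes never on any right-hand side: {FlightNo} — every candidate key must contain it.
{DepTime, FlightNo}⁺ = {Aircraft, DepTime, Dest, FlightNo, Gate, Origin, PassengerID}, which is every attribute, so {DepTime, FlightNo} is a candidate key.
{FlightNo, PassengerID}⁺ = {Aircraft, DepTime, Dest, FlightNo, Gate, Origin, PassengerID}, which is every attribute, so {FlightNo, PassengerID} is a candidate key.
Any other superkey properly contains one of these, so there are no further candidate keys.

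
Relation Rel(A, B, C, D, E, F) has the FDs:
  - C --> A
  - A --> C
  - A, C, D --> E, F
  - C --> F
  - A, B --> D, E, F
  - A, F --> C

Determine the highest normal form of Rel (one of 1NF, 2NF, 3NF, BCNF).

1NF

Candidate keys: {A, B}, {B, C}. Prime attributes: {A, B, C}.
C --> A: {C}⁺ = {A, C, F}, which is not all of the attributes, so the left side is not a superkey — BCNF is violated.
A, C, D --> E, F has non-prime {E, F} on the right and a non-superkey on the left, so 3NF fails.
Since {A} ⊂ {A, B} and {A}⁺ ⊇ {F} with {F} non-prime, there is a partial dependency; 2NF fails.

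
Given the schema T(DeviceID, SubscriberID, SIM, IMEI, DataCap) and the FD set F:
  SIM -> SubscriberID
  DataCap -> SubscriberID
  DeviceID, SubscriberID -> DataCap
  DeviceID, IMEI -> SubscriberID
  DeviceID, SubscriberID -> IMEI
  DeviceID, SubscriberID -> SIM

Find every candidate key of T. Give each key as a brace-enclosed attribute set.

{DataCap, DeviceID}, {DeviceID, IMEI}, {DeviceID, SIM}, {DeviceID, SubscriberID}

{DeviceID} never appears on the right of any FD, so every key must include it.
{DataCap, DeviceID}⁺ = {DataCap, DeviceID, IMEI, SIM, SubscriberID} — all of the relation — so {DataCap, DeviceID} is a candidate key.
{DeviceID, IMEI}⁺ = {DataCap, DeviceID, IMEI, SIM, SubscriberID} — all of the relation — so {DeviceID, IMEI} is a candidate key.
{DeviceID, SIM}⁺ = {DataCap, DeviceID, IMEI, SIM, SubscriberID} — all of the relation — so {DeviceID, SIM} is a candidate key.
{DeviceID, SubscriberID}⁺ = {DataCap, DeviceID, IMEI, SIM, SubscriberID} — all of the relation — so {DeviceID, SubscriberID} is a candidate key.
No proper subset of any of these is a key, and no other minimal superkey exists.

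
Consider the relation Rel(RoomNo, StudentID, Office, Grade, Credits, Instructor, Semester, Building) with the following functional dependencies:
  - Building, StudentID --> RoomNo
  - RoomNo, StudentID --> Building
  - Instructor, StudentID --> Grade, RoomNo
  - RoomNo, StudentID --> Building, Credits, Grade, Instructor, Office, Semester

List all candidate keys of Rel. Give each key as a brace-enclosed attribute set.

No FD produces {StudentID}, so it must be in every candidate key.
{Building, StudentID} is a candidate key since {Building, StudentID}⁺ = {Building, Credits, Grade, Instructor, Office, RoomNo, Semester, StudentID} covers every attribute.
{Instructor, StudentID} is a candidate key since {Instructor, StudentID}⁺ = {Building, Credits, Grade, Instructor, Office, RoomNo, Semester, StudentID} covers every attribute.
{RoomNo, StudentID} is a candidate key since {RoomNo, StudentID}⁺ = {Building, Credits, Grade, Instructor, Office, RoomNo, Semester, StudentID} covers every attribute.
Any other superkey properly contains one of these, so there are no further candidate keys.

{Building, StudentID}, {Instructor, StudentID}, {RoomNo, StudentID}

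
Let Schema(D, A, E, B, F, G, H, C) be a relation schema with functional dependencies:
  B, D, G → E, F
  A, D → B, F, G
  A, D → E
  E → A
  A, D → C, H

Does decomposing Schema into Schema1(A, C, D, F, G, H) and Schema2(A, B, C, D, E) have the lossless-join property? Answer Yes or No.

Yes

Common attributes: {A, C, D}; their closure is {A, B, C, D, E, F, G, H}.
Schema1 is contained in that closure, so Schema1 ∩ Schema2 → Schema1 holds and the join is lossless.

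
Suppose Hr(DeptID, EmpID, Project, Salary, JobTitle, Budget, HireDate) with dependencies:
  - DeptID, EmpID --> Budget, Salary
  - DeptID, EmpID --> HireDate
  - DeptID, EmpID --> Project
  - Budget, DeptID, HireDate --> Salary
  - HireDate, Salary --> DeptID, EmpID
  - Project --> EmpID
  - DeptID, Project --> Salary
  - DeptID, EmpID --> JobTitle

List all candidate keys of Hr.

{DeptID, EmpID} is a candidate key since {DeptID, EmpID}⁺ = {Budget, DeptID, EmpID, HireDate, JobTitle, Project, Salary} covers every attribute.
{DeptID, Project} is a candidate key since {DeptID, Project}⁺ = {Budget, DeptID, EmpID, HireDate, JobTitle, Project, Salary} covers every attribute.
{HireDate, Salary} is a candidate key since {HireDate, Salary}⁺ = {Budget, DeptID, EmpID, HireDate, JobTitle, Project, Salary} covers every attribute.
{Budget, DeptID, HireDate} is a candidate key since {Budget, DeptID, HireDate}⁺ = {Budget, DeptID, EmpID, HireDate, JobTitle, Project, Salary} covers every attribute.
Any other superkey properly contains one of these, so there are no further candidate keys.

{Budget, DeptID, HireDate}, {DeptID, EmpID}, {DeptID, Project}, {HireDate, Salary}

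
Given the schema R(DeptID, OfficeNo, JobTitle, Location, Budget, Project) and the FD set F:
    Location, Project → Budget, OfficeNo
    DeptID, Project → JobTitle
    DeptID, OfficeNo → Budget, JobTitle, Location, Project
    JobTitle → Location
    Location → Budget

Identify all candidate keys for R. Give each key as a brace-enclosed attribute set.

{DeptID} never appears on the right of any FD, so every key must include it.
{DeptID, OfficeNo}⁺ = {Budget, DeptID, JobTitle, Location, OfficeNo, Project} — all of the relation — so {DeptID, OfficeNo} is a candidate key.
{DeptID, Project}⁺ = {Budget, DeptID, JobTitle, Location, OfficeNo, Project} — all of the relation — so {DeptID, Project} is a candidate key.
No proper subset of any of these is a key, and no other minimal superkey exists.

{DeptID, OfficeNo}, {DeptID, Project}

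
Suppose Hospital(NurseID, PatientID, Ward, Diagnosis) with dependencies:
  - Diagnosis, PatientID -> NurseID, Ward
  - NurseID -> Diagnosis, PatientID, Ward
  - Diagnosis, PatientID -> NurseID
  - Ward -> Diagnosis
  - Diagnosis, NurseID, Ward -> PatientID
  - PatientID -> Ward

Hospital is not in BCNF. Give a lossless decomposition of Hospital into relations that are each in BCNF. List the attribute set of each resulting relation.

{Diagnosis, Ward}; {NurseID, PatientID, Ward}

Candidate keys of the original relation: {NurseID}, {PatientID}.
Within {Diagnosis, NurseID, PatientID, Ward}: {Ward}⁺ ∩ {Diagnosis, NurseID, PatientID, Ward} = {Diagnosis, Ward}, not the whole set, so Ward -> Diagnosis violates BCNF; decompose into {Diagnosis, Ward} and {NurseID, PatientID, Ward}.
{Diagnosis, Ward}: every determinant is a superkey — BCNF.
{NurseID, PatientID, Ward}: every determinant is a superkey — BCNF.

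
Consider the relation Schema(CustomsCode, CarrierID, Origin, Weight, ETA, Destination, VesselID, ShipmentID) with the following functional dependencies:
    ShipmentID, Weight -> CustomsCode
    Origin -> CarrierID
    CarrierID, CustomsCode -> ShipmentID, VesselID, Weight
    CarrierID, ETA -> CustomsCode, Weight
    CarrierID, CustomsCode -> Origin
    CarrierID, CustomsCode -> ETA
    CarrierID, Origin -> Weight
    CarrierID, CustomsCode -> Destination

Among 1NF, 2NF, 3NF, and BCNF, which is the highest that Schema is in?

Candidate keys: {CarrierID, CustomsCode}, {CarrierID, ETA}, {CarrierID, ShipmentID, Weight}, {CustomsCode, Origin}, {ETA, Origin}, {Origin, ShipmentID}. Prime attributes: {CarrierID, CustomsCode, ETA, Origin, ShipmentID, Weight}.
ShipmentID, Weight -> CustomsCode breaks BCNF: {ShipmentID, Weight}⁺ = {CustomsCode, ShipmentID, Weight}, so {ShipmentID, Weight} is not a superkey.
Since {CustomsCode} ⊆ prime attributes and every other non-superkey FD also has a prime right side, the schema is in 3NF.

3NF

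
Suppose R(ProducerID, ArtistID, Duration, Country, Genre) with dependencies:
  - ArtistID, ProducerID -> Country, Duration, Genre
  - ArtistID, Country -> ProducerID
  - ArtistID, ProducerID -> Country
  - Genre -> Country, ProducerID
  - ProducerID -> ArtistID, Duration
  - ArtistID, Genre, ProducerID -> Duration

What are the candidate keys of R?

{ArtistID, Country}, {Genre}, {ProducerID}

{Genre}⁺ = {ArtistID, Country, Duration, Genre, ProducerID} — all of the relation — so {Genre} is a candidate key.
{ProducerID}⁺ = {ArtistID, Country, Duration, Genre, ProducerID} — all of the relation — so {ProducerID} is a candidate key.
{ArtistID, Country}⁺ = {ArtistID, Country, Duration, Genre, ProducerID} — all of the relation — so {ArtistID, Country} is a candidate key.
Any other superkey properly contains one of these, so there are no further candidate keys.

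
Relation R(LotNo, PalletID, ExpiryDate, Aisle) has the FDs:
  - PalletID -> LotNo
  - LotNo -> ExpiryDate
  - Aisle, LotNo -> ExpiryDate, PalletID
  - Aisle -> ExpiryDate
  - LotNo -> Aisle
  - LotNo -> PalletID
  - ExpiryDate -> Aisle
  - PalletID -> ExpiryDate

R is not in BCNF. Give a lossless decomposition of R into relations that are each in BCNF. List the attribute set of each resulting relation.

Candidate keys of the original relation: {LotNo}, {PalletID}.
In {Aisle, ExpiryDate, LotNo, PalletID}, {Aisle} is not a superkey ({Aisle}⁺ restricted to this set is {Aisle, ExpiryDate}), so split on Aisle -> ExpiryDate into {Aisle, ExpiryDate} and {Aisle, LotNo, PalletID}.
{Aisle, ExpiryDate} has no BCNF violation.
{Aisle, LotNo, PalletID} has no BCNF violation.

{Aisle, ExpiryDate}; {Aisle, LotNo, PalletID}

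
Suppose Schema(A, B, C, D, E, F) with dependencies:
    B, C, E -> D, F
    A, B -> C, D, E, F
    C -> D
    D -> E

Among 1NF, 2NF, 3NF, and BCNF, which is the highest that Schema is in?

Candidate key: {A, B}. Prime attributes: {A, B}.
B, C, E -> D, F breaks BCNF: {B, C, E}⁺ = {B, C, D, E, F}, so {B, C, E} is not a superkey.
B, C, E -> D, F has non-prime {D, F} on the right and a non-superkey on the left, so 3NF fails.
No non-prime attribute depends on a proper subset of any candidate key, so 2NF holds.

2NF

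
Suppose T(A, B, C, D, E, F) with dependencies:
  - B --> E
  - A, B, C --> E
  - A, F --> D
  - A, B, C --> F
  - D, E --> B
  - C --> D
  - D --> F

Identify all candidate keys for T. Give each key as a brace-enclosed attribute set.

{A, B, C}, {A, C, E}

Attributes never on any right-hand side: {A, C} — every candidate key must contain all of them.
{A, B, C}⁺ = {A, B, C, D, E, F} — all of the relation — so {A, B, C} is a candidate key.
{A, C, E}⁺ = {A, B, C, D, E, F} — all of the relation — so {A, C, E} is a candidate key.
No proper subset of any of these is a key, and no other minimal superkey exists.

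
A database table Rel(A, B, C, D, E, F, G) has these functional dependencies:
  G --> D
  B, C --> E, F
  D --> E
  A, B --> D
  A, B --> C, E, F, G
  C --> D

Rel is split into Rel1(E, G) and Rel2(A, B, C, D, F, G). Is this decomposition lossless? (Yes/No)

Common attributes: {G}; their closure is {D, E, G}.
This includes all of Rel1, so the common attributes are a superkey of Rel1 — the join is lossless.

Yes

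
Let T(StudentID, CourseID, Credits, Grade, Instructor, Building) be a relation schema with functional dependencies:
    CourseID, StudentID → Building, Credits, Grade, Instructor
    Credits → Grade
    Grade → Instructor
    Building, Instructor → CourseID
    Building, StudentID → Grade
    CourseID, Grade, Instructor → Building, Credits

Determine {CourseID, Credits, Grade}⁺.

Start with {CourseID, Credits, Grade}.
Grade → Instructor applies; add {Instructor} → now {CourseID, Credits, Grade, Instructor}.
CourseID, Grade, Instructor → Building, Credits applies; add {Building} → now {Building, CourseID, Credits, Grade, Instructor}.
No further FD applies.

{Building, CourseID, Credits, Grade, Instructor}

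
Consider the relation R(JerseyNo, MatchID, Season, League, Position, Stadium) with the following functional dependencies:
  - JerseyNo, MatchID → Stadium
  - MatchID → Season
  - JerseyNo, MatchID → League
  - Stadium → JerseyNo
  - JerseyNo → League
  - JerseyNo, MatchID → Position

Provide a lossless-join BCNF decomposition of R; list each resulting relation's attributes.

Candidate keys of the original relation: {JerseyNo, MatchID}, {MatchID, Stadium}.
{JerseyNo, League, MatchID, Position, Season, Stadium}: {MatchID} determines {MatchID, Season} here but is not a superkey — split on MatchID → Season, giving {MatchID, Season} and {JerseyNo, League, MatchID, Position, Stadium}.
{MatchID, Season} has no BCNF violation.
{JerseyNo, League, MatchID, Position, Stadium}: {Stadium} determines {JerseyNo, League, Stadium} here but is not a superkey — split on Stadium → JerseyNo, League, giving {JerseyNo, League, Stadium} and {MatchID, Position, Stadium}.
{JerseyNo, League, Stadium}: {JerseyNo} determines {JerseyNo, League} here but is not a superkey — split on JerseyNo → League, giving {JerseyNo, League} and {JerseyNo, Stadium}.
{JerseyNo, League} has no BCNF violation.
{JerseyNo, Stadium} has no BCNF violation.
{MatchID, Position, Stadium} has no BCNF violation.

{JerseyNo, League}; {JerseyNo, Stadium}; {MatchID, Position, Stadium}; {MatchID, Season}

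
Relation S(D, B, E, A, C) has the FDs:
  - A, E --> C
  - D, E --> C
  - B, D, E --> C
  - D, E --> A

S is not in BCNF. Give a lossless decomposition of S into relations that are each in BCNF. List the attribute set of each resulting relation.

Candidate key of the original relation: {B, D, E}.
In {A, B, C, D, E}, {A, E} is not a superkey ({A, E}⁺ restricted to this set is {A, C, E}), so split on A, E --> C into {A, C, E} and {A, B, D, E}.
{A, C, E} is in BCNF.
In {A, B, D, E}, {D, E} is not a superkey ({D, E}⁺ restricted to this set is {A, D, E}), so split on D, E --> A into {A, D, E} and {B, D, E}.
{A, D, E} is in BCNF.
{B, D, E} is in BCNF.

{A, C, E}; {A, D, E}; {B, D, E}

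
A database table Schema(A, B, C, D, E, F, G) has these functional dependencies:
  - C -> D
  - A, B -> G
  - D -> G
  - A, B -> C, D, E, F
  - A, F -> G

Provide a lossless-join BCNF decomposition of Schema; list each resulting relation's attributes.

Candidate key of the original relation: {A, B}.
In {A, B, C, D, E, F, G}, {C} is not a superkey ({C}⁺ restricted to this set is {C, D, G}), so split on C -> D, G into {C, D, G} and {A, B, C, E, F}.
In {C, D, G}, {D} is not a superkey ({D}⁺ restricted to this set is {D, G}), so split on D -> G into {D, G} and {C, D}.
{D, G} is in BCNF.
{C, D} is in BCNF.
{A, B, C, E, F} is in BCNF.

{A, B, C, E, F}; {C, D}; {D, G}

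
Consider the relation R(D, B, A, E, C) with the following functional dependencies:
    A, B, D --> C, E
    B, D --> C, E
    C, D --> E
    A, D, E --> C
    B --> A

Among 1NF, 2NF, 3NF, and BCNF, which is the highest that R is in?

Candidate key: {B, D}. Prime attributes: {B, D}.
C, D --> E: {C, D}⁺ = {C, D, E}, which is not all of the attributes, so the left side is not a superkey — BCNF is violated.
Because {E} is non-prime and the left side of C, D --> E is not a superkey, the relation is not in 3NF.
{B} is a proper subset of the key {B, D}, and {B}⁺ contains the non-prime attribute {A} — a partial dependency, so 2NF is violated.

1NF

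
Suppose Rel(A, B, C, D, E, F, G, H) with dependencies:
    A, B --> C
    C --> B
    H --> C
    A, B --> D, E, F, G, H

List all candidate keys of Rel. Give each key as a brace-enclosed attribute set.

{A, B}, {A, C}, {A, H}

No FD produces {A}, so it must be in every candidate key.
{A, B}⁺ = {A, B, C, D, E, F, G, H}, which is every attribute, so {A, B} is a candidate key.
{A, C}⁺ = {A, B, C, D, E, F, G, H}, which is every attribute, so {A, C} is a candidate key.
{A, H}⁺ = {A, B, C, D, E, F, G, H}, which is every attribute, so {A, H} is a candidate key.
No proper subset of any of these is a key, and no other minimal superkey exists.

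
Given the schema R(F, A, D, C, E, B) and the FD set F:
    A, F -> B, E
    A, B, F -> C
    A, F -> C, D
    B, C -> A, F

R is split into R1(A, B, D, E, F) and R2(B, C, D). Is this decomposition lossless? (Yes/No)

R1 ∩ R2 = {B, D}; its closure under F is {B, D}.
R1 ⊄ {B, D} and R2 ⊄ {B, D}, so the split is lossy.

No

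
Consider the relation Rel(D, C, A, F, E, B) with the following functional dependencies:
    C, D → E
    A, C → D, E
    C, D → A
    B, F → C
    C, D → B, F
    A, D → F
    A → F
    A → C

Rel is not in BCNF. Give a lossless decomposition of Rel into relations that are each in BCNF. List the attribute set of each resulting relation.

Candidate keys of the original relation: {A}, {B, D, F}, {C, D}.
In {A, B, C, D, E, F}, {B, F} is not a superkey ({B, F}⁺ restricted to this set is {B, C, F}), so split on B, F → C into {B, C, F} and {A, B, D, E, F}.
{B, C, F} is in BCNF.
{A, B, D, E, F} is in BCNF.

{A, B, D, E, F}; {B, C, F}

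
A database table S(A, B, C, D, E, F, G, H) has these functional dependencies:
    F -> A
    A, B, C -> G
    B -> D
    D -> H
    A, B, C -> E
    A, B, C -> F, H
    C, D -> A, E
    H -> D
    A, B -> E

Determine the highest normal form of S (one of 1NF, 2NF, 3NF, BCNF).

Candidate key: {B, C}. Prime attributes: {B, C}.
F -> A breaks BCNF: {F}⁺ = {A, F}, so {F} is not a superkey.
F -> A determines the non-prime attribute {A} from a non-superkey — 3NF is violated.
The proper key subset {B} of {B, C} determines non-prime {D, H}, so the relation is not even in 2NF.

1NF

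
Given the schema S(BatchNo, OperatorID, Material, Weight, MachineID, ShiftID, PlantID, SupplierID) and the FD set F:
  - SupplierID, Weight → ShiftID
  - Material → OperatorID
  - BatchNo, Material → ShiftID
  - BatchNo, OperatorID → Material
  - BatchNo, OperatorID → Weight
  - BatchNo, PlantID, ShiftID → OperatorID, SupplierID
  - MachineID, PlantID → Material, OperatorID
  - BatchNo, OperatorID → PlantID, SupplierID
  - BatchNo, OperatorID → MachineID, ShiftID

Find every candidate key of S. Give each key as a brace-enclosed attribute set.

Attributes never on any right-hand side: {BatchNo} — every candidate key must contain it.
{BatchNo, Material}⁺ = {BatchNo, MachineID, Material, OperatorID, PlantID, ShiftID, SupplierID, Weight}, which is every attribute, so {BatchNo, Material} is a candidate key.
{BatchNo, OperatorID}⁺ = {BatchNo, MachineID, Material, OperatorID, PlantID, ShiftID, SupplierID, Weight}, which is every attribute, so {BatchNo, OperatorID} is a candidate key.
{BatchNo, MachineID, PlantID}⁺ = {BatchNo, MachineID, Material, OperatorID, PlantID, ShiftID, SupplierID, Weight}, which is every attribute, so {BatchNo, MachineID, PlantID} is a candidate key.
{BatchNo, PlantID, ShiftID}⁺ = {BatchNo, MachineID, Material, OperatorID, PlantID, ShiftID, SupplierID, Weight}, which is every attribute, so {BatchNo, PlantID, ShiftID} is a candidate key.
{BatchNo, PlantID, SupplierID, Weight}⁺ = {BatchNo, MachineID, Material, OperatorID, PlantID, ShiftID, SupplierID, Weight}, which is every attribute, so {BatchNo, PlantID, SupplierID, Weight} is a candidate key.
These are minimal and exhaustive — every other superkey contains one of them.

{BatchNo, MachineID, PlantID}, {BatchNo, Material}, {BatchNo, OperatorID}, {BatchNo, PlantID, ShiftID}, {BatchNo, PlantID, SupplierID, Weight}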